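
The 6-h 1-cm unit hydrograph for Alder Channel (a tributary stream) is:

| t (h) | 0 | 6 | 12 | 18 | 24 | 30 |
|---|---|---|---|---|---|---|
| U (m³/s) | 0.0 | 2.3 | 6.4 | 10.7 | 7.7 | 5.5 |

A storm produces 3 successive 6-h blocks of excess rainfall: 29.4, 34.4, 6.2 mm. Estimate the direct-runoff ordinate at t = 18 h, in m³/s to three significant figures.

By discrete convolution, Q_j = Σ (P_i / 10 mm) · U_{j−i}.
At t = 18 h (j=3): Q = (29.4/10)·10.7 + (34.4/10)·6.4 + (6.2/10)·2.3 = 54.9 m³/s.

Q ≈ 54.9 m³/s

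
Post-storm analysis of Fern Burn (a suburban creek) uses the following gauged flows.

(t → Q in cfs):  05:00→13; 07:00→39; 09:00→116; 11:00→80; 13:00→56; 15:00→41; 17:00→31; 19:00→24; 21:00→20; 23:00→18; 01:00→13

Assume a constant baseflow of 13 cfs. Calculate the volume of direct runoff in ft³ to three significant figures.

V ≈ 2.22 × 10^6 ft³

Direct-runoff ordinates (Q − Q_b): 0.0, 26.0, 103.0, 67.0, 43.0, 28.0, 18.0, 11.0, 7.0, 5.0, 0.0 cfs.
ΣQ_DR = 308.0 cfs.
With Δt = 2 h = 7200 s, V = ΣQ_DR · Δt = 308.0 × 7200 = 2.22 × 10^6 ft³.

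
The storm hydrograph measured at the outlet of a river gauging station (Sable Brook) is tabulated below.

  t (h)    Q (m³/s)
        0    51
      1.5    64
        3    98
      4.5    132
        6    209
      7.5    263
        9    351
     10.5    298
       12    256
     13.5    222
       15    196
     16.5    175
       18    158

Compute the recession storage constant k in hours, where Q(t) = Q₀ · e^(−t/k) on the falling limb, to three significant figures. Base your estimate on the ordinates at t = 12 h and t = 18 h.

k ≈ 12.4 h

On the falling limb, Q drops from 256 to 158 m³/s between t = 12 h and t = 18 h (Δt = 6 h).
k = −Δt / ln(Q₂/Q₁) = −6 / ln(158/256) = 12.4 h.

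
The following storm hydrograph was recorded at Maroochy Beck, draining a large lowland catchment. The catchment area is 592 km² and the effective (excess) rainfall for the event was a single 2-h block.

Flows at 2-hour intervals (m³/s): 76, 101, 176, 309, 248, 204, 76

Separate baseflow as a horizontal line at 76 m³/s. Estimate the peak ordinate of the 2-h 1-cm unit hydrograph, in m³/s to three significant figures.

U_p ≈ 291 m³/s

Direct runoff: 0.0, 25.0, 100.0, 233.0, 172.0, 128.0, 0.0 m³/s; ΣQ_DR = 658.0 m³/s, peak = 233.0 m³/s.
Runoff depth d = ΣQ_DR·Δt / A = 658.0 × 7200 / (592 km²) = 8.003 mm.
The 1-cm UH is the DRH scaled by (10 mm)/d, so U_p = 233.0 × 10/8.003 = 291 m³/s.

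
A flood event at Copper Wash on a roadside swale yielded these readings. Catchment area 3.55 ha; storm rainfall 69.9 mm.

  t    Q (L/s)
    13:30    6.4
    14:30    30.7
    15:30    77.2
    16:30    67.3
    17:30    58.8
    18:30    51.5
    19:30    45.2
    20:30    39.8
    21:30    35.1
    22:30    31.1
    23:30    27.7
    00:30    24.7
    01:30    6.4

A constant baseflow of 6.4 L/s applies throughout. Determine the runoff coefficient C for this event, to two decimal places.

C ≈ 0.61

ΣQ_DR = 418.7 L/s; V = ΣQ_DR·Δt = 1.507 × 10^6 L.
Runoff depth d = V / A = 42.46 mm.
C = d / P = 42.46 / 69.9 = 0.61.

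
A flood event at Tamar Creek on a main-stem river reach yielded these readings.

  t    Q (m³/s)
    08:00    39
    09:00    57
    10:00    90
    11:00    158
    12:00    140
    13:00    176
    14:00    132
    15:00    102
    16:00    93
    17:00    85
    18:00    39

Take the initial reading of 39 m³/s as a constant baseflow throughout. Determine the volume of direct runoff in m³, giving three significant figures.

Direct-runoff ordinates (Q − Q_b): 0.0, 18.0, 51.0, 119.0, 101.0, 137.0, 93.0, 63.0, 54.0, 46.0, 0.0 m³/s.
ΣQ_DR = 682.0 m³/s.
With Δt = 1 h = 3600 s, V = ΣQ_DR · Δt = 682.0 × 3600 = 2.46 × 10^6 m³.

V ≈ 2.46 × 10^6 m³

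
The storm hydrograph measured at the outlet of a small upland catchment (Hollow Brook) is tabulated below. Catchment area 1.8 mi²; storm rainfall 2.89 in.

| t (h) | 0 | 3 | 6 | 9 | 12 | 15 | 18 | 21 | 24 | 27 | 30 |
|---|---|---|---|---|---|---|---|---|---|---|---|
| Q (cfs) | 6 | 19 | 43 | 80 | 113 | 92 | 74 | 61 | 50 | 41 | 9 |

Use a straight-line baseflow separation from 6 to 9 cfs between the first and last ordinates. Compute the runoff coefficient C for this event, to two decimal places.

C ≈ 0.45

ΣQ_DR = 505.5 cfs; V = ΣQ_DR·Δt = 5.459 × 10^6 ft³.
Runoff depth d = V / A = 1.306 in.
C = d / P = 1.306 / 2.89 = 0.45.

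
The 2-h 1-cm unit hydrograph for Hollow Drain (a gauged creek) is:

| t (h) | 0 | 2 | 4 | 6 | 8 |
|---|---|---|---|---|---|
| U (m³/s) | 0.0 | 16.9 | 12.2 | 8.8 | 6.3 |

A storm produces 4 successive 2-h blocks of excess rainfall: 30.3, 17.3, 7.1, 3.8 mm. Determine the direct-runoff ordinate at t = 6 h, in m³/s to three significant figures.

By discrete convolution, Q_j = Σ (P_i / 10 mm) · U_{j−i}.
At t = 6 h (j=3): Q = (30.3/10)·8.8 + (17.3/10)·12.2 + (7.1/10)·16.9 + (3.8/10)·0.0 = 59.8 m³/s.

Q ≈ 59.8 m³/s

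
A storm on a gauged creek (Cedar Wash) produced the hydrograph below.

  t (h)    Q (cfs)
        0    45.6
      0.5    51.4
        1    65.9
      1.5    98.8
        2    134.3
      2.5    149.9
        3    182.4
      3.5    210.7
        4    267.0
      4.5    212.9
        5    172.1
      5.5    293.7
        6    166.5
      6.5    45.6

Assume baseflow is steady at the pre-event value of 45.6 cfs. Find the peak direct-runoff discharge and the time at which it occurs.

Subtracting baseflow gives direct-runoff ordinates: 0.0, 5.8, 20.3, 53.2, 88.7, 104.3, 136.8, 165.1, 221.4, 167.3, 126.5, 248.1, 120.9, 0.0 cfs.
The maximum is 248.1 cfs, occurring at the reading for t = 5.5 h.

Q_p = 248.1 cfs at t = 5.5 h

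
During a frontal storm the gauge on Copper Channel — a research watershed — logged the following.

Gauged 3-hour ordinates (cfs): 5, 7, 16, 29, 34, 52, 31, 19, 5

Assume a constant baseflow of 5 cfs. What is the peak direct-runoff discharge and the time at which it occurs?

Subtracting baseflow gives direct-runoff ordinates: 0.0, 2.0, 11.0, 24.0, 29.0, 47.0, 26.0, 14.0, 0.0 cfs.
The maximum is 47.0 cfs, occurring at the reading for t = 15 h.

Q_p = 47.0 cfs at t = 15 h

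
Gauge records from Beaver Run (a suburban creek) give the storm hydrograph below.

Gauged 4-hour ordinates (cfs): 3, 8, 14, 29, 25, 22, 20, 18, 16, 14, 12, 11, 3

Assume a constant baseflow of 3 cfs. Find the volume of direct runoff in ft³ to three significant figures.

V ≈ 2.25 × 10^6 ft³

Direct-runoff ordinates (Q − Q_b): 0.0, 5.0, 11.0, 26.0, 22.0, 19.0, 17.0, 15.0, 13.0, 11.0, 9.0, 8.0, 0.0 cfs.
ΣQ_DR = 156.0 cfs.
With Δt = 4 h = 14400 s, V = ΣQ_DR · Δt = 156.0 × 14400 = 2.25 × 10^6 ft³.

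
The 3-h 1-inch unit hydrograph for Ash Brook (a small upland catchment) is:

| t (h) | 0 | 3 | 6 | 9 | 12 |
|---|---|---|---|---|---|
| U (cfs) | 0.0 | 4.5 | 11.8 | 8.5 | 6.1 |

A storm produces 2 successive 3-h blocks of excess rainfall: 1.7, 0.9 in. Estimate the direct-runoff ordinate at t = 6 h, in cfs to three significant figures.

Q ≈ 24.1 cfs

By discrete convolution, Q_j = Σ (P_i / 1 in) · U_{j−i}.
At t = 6 h (j=2): Q = (1.7/1)·11.8 + (0.9/1)·4.5 = 24.1 cfs.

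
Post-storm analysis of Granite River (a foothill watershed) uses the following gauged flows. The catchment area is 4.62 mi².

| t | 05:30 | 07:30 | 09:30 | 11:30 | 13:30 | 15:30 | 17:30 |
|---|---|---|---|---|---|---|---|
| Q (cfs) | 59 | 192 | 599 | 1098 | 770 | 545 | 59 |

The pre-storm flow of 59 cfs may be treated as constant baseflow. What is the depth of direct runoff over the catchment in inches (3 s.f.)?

Direct runoff: 0.0, 133.0, 540.0, 1039.0, 711.0, 486.0, 0.0 cfs; ΣQ_DR = 2909 cfs.
V = ΣQ_DR · Δt = 2909 × 7200 s = 2.094 × 10^7 ft³.
Over A = 4.62 mi², depth = V / A = 1.95 in.

d ≈ 1.95 in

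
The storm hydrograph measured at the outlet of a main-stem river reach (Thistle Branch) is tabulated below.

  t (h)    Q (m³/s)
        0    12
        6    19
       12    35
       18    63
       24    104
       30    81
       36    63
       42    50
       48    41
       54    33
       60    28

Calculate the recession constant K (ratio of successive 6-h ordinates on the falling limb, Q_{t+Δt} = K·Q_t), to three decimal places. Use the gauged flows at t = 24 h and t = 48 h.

K ≈ 0.792

Using the recession-limb readings at t = 24 h and t = 48 h: Q falls from 104 to 41 m³/s over 4 intervals.
K = (Q₂/Q₁)^(1/4) = (41/104)^(1/4) = 0.792.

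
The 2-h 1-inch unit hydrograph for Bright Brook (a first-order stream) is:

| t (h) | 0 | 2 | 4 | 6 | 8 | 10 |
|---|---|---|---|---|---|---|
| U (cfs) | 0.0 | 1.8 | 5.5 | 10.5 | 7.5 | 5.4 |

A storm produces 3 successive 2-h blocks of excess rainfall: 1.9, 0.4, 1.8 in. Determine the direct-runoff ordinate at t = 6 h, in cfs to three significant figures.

By discrete convolution, Q_j = Σ (P_i / 1 in) · U_{j−i}.
At t = 6 h (j=3): Q = (1.9/1)·10.5 + (0.4/1)·5.5 + (1.8/1)·1.8 = 25.4 cfs.

Q ≈ 25.4 cfs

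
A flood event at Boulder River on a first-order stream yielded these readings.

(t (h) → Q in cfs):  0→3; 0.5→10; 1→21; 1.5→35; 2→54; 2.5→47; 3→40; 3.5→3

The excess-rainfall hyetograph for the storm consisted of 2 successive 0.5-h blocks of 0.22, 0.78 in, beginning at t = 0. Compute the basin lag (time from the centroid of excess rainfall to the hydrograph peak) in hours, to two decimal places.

Centroid of excess rainfall: t_c = Σ P_i·t̄_i / ΣP_i = 0.6400 h (block centres at 0.25, 0.75 h).
Hydrograph peak occurs at t = 2 h, so basin lag t_L = 2 − 0.6400 = 1.36 h.

t_L ≈ 1.36 h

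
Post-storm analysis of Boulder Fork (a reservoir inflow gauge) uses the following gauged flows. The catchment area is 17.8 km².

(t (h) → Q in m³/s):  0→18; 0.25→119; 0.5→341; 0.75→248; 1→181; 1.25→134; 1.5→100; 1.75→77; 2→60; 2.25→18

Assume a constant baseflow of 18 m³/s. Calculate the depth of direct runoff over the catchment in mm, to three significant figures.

Direct runoff: 0.0, 101.0, 323.0, 230.0, 163.0, 116.0, 82.0, 59.0, 42.0, 0.0 m³/s; ΣQ_DR = 1116 m³/s.
V = ΣQ_DR · Δt = 1116 × 900 s = 1.004 × 10^6 m³.
Over A = 17.8 km², depth = V / A = 56.4 mm.

d ≈ 56.4 mm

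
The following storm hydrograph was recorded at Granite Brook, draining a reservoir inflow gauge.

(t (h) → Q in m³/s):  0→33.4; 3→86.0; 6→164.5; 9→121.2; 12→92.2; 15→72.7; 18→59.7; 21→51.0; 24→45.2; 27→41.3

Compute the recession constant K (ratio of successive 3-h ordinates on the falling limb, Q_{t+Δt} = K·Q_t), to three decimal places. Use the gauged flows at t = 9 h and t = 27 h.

Using the recession-limb readings at t = 9 h and t = 27 h: Q falls from 121.2 to 41.3 m³/s over 6 intervals.
K = (Q₂/Q₁)^(1/6) = (41.3/121.2)^(1/6) = 0.836.

K ≈ 0.836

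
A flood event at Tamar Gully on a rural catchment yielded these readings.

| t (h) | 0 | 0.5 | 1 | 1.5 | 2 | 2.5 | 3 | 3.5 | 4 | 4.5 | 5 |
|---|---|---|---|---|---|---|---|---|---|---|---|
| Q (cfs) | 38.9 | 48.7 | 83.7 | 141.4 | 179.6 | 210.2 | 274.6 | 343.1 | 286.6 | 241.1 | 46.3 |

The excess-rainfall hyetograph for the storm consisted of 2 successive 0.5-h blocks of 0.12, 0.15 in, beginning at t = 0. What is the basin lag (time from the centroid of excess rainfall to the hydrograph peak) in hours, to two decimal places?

t_L ≈ 2.97 h

Centroid of excess rainfall: t_c = Σ P_i·t̄_i / ΣP_i = 0.5278 h (block centres at 0.25, 0.75 h).
Hydrograph peak occurs at t = 3.5 h, so basin lag t_L = 3.5 − 0.5278 = 2.97 h.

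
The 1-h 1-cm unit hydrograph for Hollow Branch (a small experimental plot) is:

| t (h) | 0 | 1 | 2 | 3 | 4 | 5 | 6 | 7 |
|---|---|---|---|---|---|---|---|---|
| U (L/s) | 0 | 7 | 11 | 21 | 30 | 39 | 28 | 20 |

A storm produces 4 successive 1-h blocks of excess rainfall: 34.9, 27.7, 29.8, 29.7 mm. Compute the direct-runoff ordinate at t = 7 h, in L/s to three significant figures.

Q ≈ 353 L/s

By discrete convolution, Q_j = Σ (P_i / 10 mm) · U_{j−i}.
At t = 7 h (j=7): Q = (34.9/10)·20 + (27.7/10)·28 + (29.8/10)·39 + (29.7/10)·30 = 353 L/s.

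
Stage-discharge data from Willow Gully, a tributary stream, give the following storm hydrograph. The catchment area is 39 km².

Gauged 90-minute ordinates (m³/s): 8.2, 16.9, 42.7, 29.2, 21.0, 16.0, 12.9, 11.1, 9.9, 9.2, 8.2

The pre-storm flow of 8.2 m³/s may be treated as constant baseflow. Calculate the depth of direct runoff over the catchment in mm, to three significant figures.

Direct runoff: 0.0, 8.7, 34.5, 21.0, 12.8, 7.8, 4.7, 2.9, 1.7, 1.0, 0.0 m³/s; ΣQ_DR = 95.10 m³/s.
V = ΣQ_DR · Δt = 95.10 × 5400 s = 5.135 × 10^5 m³.
Over A = 39 km², depth = V / A = 13.2 mm.

d ≈ 13.2 mm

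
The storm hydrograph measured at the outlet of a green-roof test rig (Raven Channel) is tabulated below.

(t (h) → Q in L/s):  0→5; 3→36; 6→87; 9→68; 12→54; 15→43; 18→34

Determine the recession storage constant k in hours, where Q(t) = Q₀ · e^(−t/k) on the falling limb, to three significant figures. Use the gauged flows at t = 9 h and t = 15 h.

k ≈ 13.1 h

On the falling limb, Q drops from 68 to 43 L/s between t = 9 h and t = 15 h (Δt = 6 h).
k = −Δt / ln(Q₂/Q₁) = −6 / ln(43/68) = 13.1 h.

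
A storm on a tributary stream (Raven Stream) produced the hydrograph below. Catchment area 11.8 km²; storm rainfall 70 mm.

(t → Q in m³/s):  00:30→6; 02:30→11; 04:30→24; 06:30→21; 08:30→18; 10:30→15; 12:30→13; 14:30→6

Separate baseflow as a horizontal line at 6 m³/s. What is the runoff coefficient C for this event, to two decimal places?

C ≈ 0.58

ΣQ_DR = 66.00 m³/s; V = ΣQ_DR·Δt = 4.752 × 10^5 m³.
Runoff depth d = V / A = 40.27 mm.
C = d / P = 40.27 / 70 = 0.58.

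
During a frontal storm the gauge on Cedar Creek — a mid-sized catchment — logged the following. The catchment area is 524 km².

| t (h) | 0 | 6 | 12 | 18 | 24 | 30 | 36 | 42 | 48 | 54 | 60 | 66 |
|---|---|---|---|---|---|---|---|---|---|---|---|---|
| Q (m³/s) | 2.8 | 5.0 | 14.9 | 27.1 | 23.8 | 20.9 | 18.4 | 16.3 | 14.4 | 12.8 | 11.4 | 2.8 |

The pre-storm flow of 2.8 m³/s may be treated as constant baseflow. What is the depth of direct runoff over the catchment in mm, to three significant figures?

Direct runoff: 0.0, 2.2, 12.1, 24.3, 21.0, 18.1, 15.6, 13.5, 11.6, 10.0, 8.6, 0.0 m³/s; ΣQ_DR = 137.0 m³/s.
V = ΣQ_DR · Δt = 137.0 × 21600 s = 2.959 × 10^6 m³.
Over A = 524 km², depth = V / A = 5.65 mm.

d ≈ 5.65 mm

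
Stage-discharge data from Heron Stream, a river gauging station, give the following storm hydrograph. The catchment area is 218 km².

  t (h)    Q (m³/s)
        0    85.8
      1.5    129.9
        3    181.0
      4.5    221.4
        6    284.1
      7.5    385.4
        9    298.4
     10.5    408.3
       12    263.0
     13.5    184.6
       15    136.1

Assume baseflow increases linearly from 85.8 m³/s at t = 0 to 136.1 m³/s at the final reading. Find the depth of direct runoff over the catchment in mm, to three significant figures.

d ≈ 33.6 mm

Direct runoff: 0.00, 39.07, 85.14, 120.51, 178.18, 274.45, 182.42, 287.29, 136.96, 53.53, 0.00 m³/s; ΣQ_DR = 1358 m³/s.
V = ΣQ_DR · Δt = 1358 × 5400 s = 7.331 × 10^6 m³.
Over A = 218 km², depth = V / A = 33.6 mm.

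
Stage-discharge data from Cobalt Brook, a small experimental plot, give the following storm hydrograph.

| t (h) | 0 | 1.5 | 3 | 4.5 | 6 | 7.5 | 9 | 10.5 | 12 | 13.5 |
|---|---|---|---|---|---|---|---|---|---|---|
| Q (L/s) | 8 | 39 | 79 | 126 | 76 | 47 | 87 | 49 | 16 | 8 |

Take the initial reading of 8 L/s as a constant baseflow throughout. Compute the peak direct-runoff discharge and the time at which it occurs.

Subtracting baseflow gives direct-runoff ordinates: 0.0, 31.0, 71.0, 118.0, 68.0, 39.0, 79.0, 41.0, 8.0, 0.0 L/s.
The maximum is 118.0 L/s, occurring at the reading for t = 4.5 h.

Q_p = 118.0 L/s at t = 4.5 h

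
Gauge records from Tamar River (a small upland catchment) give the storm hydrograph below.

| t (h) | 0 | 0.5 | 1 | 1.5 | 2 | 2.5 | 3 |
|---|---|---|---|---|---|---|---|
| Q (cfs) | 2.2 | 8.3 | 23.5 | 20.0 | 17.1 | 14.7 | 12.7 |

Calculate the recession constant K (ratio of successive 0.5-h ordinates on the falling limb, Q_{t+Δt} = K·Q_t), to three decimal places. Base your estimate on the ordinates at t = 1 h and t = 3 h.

K ≈ 0.857

Using the recession-limb readings at t = 1 h and t = 3 h: Q falls from 23.5 to 12.7 cfs over 4 intervals.
K = (Q₂/Q₁)^(1/4) = (12.7/23.5)^(1/4) = 0.857.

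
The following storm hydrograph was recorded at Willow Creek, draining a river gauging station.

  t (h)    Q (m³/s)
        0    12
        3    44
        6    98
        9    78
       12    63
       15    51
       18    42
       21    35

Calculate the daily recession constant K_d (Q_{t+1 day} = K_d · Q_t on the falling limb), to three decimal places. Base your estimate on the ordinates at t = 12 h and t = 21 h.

K_d ≈ 0.209

Between t = 12 h and t = 21 h the flow falls from 63 to 35 m³/s over 3×3 h = 9 h.
Per-interval ratio K = (35/63)^(1/3) = 0.8221; K_d = K^(24/3) = 0.209.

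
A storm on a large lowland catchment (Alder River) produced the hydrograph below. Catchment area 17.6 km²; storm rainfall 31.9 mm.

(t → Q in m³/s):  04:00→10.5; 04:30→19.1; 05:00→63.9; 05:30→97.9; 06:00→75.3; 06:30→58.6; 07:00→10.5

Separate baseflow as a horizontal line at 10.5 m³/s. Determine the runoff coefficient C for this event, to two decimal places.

C ≈ 0.84

ΣQ_DR = 262.3 m³/s; V = ΣQ_DR·Δt = 4.721 × 10^5 m³.
Runoff depth d = V / A = 26.83 mm.
C = d / P = 26.83 / 31.9 = 0.84.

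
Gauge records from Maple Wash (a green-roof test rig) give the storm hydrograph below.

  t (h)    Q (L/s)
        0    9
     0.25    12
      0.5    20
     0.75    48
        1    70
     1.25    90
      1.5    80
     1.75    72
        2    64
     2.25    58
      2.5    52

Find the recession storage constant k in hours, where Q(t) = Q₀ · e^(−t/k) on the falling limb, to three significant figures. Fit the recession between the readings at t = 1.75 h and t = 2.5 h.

k ≈ 2.30 h

On the falling limb, Q drops from 72 to 52 L/s between t = 1.75 h and t = 2.5 h (Δt = 0.75 h).
k = −Δt / ln(Q₂/Q₁) = −0.75 / ln(52/72) = 2.30 h.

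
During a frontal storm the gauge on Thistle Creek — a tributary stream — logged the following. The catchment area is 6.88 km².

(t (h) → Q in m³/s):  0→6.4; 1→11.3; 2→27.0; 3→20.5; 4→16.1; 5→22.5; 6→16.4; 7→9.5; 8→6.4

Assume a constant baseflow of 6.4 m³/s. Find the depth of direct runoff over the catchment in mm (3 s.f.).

d ≈ 41.1 mm

Direct runoff: 0.0, 4.9, 20.6, 14.1, 9.7, 16.1, 10.0, 3.1, 0.0 m³/s; ΣQ_DR = 78.50 m³/s.
V = ΣQ_DR · Δt = 78.50 × 3600 s = 2.826 × 10^5 m³.
Over A = 6.88 km², depth = V / A = 41.1 mm.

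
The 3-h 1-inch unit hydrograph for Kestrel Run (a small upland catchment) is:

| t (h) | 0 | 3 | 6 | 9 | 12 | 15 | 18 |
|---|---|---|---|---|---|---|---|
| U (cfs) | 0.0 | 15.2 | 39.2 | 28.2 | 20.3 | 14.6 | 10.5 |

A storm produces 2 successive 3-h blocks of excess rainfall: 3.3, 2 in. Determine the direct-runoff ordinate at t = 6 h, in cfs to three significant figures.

Q ≈ 160 cfs

By discrete convolution, Q_j = Σ (P_i / 1 in) · U_{j−i}.
At t = 6 h (j=2): Q = (3.3/1)·39.2 + (2/1)·15.2 = 160 cfs.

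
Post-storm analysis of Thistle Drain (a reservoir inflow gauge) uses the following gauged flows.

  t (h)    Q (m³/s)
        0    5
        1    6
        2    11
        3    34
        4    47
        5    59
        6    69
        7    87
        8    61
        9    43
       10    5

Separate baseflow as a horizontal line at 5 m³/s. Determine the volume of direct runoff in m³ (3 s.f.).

Direct-runoff ordinates (Q − Q_b): 0.0, 1.0, 6.0, 29.0, 42.0, 54.0, 64.0, 82.0, 56.0, 38.0, 0.0 m³/s.
ΣQ_DR = 372.0 m³/s.
With Δt = 1 h = 3600 s, V = ΣQ_DR · Δt = 372.0 × 3600 = 1.34 × 10^6 m³.

V ≈ 1.34 × 10^6 m³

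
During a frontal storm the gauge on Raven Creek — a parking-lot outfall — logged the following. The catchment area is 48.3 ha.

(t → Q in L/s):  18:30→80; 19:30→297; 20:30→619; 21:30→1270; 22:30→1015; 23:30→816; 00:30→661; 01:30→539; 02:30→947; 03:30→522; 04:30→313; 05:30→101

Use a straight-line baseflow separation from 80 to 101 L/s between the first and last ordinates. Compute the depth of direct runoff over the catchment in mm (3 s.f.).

d ≈ 45.4 mm

Direct runoff: 0.00, 215.09, 535.18, 1184.27, 927.36, 726.45, 569.55, 445.64, 851.73, 424.82, 213.91, 0.00 L/s; ΣQ_DR = 6094 L/s.
V = ΣQ_DR · Δt = 6094 × 3600 s = 2.194 × 10^7 L.
Over A = 48.3 ha, depth = V / A = 45.4 mm.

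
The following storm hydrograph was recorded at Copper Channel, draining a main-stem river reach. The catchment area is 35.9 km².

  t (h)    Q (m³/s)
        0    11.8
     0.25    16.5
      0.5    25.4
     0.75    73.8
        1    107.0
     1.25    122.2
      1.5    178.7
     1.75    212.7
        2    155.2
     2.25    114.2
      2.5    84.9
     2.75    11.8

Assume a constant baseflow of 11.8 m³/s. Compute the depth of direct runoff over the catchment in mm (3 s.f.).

Direct runoff: 0.0, 4.7, 13.6, 62.0, 95.2, 110.4, 166.9, 200.9, 143.4, 102.4, 73.1, 0.0 m³/s; ΣQ_DR = 972.6 m³/s.
V = ΣQ_DR · Δt = 972.6 × 900 s = 8.753 × 10^5 m³.
Over A = 35.9 km², depth = V / A = 24.4 mm.

d ≈ 24.4 mm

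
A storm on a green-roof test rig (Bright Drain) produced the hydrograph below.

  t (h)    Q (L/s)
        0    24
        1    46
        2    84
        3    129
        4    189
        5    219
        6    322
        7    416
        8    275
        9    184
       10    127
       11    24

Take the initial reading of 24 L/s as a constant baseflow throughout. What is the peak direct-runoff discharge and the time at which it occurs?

Q_p = 392.0 L/s at t = 7 h

Subtracting baseflow gives direct-runoff ordinates: 0.0, 22.0, 60.0, 105.0, 165.0, 195.0, 298.0, 392.0, 251.0, 160.0, 103.0, 0.0 L/s.
The maximum is 392.0 L/s, occurring at the reading for t = 7 h.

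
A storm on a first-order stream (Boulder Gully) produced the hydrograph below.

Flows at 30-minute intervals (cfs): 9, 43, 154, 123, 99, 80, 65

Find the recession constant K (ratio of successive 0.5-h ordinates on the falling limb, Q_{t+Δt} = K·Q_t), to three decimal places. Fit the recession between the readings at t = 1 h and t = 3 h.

K ≈ 0.806

Using the recession-limb readings at t = 1 h and t = 3 h: Q falls from 154 to 65 cfs over 4 intervals.
K = (Q₂/Q₁)^(1/4) = (65/154)^(1/4) = 0.806.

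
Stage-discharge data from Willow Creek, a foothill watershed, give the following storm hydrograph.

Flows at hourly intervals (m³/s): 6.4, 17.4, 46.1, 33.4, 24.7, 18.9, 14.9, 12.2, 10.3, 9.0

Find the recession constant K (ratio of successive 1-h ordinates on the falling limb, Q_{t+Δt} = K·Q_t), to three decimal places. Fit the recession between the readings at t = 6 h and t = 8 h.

Using the recession-limb readings at t = 6 h and t = 8 h: Q falls from 14.9 to 10.3 m³/s over 2 intervals.
K = (Q₂/Q₁)^(1/2) = (10.3/14.9)^(1/2) = 0.831.

K ≈ 0.831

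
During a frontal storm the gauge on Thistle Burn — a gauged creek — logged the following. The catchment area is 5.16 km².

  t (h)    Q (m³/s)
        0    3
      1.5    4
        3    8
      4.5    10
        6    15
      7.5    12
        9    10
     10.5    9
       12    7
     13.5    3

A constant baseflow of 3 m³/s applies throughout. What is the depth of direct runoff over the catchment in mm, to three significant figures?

Direct runoff: 0.0, 1.0, 5.0, 7.0, 12.0, 9.0, 7.0, 6.0, 4.0, 0.0 m³/s; ΣQ_DR = 51.00 m³/s.
V = ΣQ_DR · Δt = 51.00 × 5400 s = 2.754 × 10^5 m³.
Over A = 5.16 km², depth = V / A = 53.4 mm.

d ≈ 53.4 mm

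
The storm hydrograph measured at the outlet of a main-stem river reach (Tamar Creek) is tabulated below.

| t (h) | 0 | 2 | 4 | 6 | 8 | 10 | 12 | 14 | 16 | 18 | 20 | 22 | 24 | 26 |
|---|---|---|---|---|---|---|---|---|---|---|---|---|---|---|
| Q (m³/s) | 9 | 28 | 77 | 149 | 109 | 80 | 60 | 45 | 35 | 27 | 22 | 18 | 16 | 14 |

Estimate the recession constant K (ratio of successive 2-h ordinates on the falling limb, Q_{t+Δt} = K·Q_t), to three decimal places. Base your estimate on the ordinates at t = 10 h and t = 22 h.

Using the recession-limb readings at t = 10 h and t = 22 h: Q falls from 80 to 18 m³/s over 6 intervals.
K = (Q₂/Q₁)^(1/6) = (18/80)^(1/6) = 0.780.

K ≈ 0.780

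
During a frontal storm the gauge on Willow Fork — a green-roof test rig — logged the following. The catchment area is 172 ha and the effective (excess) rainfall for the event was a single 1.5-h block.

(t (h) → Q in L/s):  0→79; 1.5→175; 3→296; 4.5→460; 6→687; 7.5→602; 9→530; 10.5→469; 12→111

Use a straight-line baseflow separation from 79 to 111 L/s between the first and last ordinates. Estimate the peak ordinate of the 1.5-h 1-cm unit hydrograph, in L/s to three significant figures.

Direct runoff: 0.00, 92.00, 209.00, 369.00, 592.00, 503.00, 427.00, 362.00, 0.00 L/s; ΣQ_DR = 2554 L/s, peak = 592.00 L/s.
Runoff depth d = ΣQ_DR·Δt / A = 2554 × 5400 / (172 ha) = 8.018 mm.
The 1-cm UH is the DRH scaled by (10 mm)/d, so U_p = 592.00 × 10/8.018 = 738 L/s.

U_p ≈ 738 L/s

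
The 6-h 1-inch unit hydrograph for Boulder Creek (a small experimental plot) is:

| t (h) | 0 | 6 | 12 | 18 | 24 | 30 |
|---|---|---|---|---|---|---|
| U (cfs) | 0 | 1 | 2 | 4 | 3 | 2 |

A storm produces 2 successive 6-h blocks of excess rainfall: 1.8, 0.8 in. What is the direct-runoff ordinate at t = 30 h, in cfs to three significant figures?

Q ≈ 6.00 cfs

By discrete convolution, Q_j = Σ (P_i / 1 in) · U_{j−i}.
At t = 30 h (j=5): Q = (1.8/1)·2 + (0.8/1)·3 = 6.00 cfs.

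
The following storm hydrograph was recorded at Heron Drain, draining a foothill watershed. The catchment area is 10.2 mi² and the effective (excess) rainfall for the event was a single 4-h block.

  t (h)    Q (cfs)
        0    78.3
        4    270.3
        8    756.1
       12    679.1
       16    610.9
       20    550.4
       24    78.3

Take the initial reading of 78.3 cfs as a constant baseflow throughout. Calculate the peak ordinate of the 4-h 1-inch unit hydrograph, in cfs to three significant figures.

Direct runoff: 0.0, 192.0, 677.8, 600.8, 532.6, 472.1, 0.0 cfs; ΣQ_DR = 2475 cfs, peak = 677.8 cfs.
Runoff depth d = ΣQ_DR·Δt / A = 2475 × 14400 / (10.2 mi²) = 1.504 in.
The 1-inch UH is the DRH scaled by (1 in)/d, so U_p = 677.8 × 1/1.504 = 451 cfs.

U_p ≈ 451 cfs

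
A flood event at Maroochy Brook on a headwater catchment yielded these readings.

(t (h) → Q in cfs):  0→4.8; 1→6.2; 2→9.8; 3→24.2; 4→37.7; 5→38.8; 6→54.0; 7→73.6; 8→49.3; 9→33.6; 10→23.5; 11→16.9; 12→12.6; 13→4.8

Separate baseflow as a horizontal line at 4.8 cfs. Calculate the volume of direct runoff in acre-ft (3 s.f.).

Direct-runoff ordinates (Q − Q_b): 0.0, 1.4, 5.0, 19.4, 32.9, 34.0, 49.2, 68.8, 44.5, 28.8, 18.7, 12.1, 7.8, 0.0 cfs.
ΣQ_DR = 322.6 cfs.
With Δt = 1 h = 3600 s, V = ΣQ_DR · Δt = 322.6 × 3600 = 1.16 × 10^6 ft³ = 26.7 acre-ft.

V ≈ 26.7 acre-ft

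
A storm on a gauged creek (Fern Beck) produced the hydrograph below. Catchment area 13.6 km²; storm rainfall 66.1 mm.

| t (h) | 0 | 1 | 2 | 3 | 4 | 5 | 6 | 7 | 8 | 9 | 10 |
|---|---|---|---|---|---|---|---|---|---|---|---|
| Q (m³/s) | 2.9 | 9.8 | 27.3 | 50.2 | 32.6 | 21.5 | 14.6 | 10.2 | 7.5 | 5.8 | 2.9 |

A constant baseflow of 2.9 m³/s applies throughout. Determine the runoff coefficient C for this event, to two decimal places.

ΣQ_DR = 153.4 m³/s; V = ΣQ_DR·Δt = 5.522 × 10^5 m³.
Runoff depth d = V / A = 40.61 mm.
C = d / P = 40.61 / 66.1 = 0.61.

C ≈ 0.61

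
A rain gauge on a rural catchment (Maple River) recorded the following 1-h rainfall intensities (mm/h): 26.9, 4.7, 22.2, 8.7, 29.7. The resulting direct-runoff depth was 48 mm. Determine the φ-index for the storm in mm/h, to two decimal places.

Only the 3 blocks with intensity above φ contribute runoff: 26.9, 22.2, 29.7 mm/h.
Σ(I−φ)·Δt = d  ⇒  (26.9+22.2+29.7 − 3φ)·1 = 48
φ = (78.80 − 48/1) / 3 = 10.27 mm/h.

φ ≈ 10.27 mm/h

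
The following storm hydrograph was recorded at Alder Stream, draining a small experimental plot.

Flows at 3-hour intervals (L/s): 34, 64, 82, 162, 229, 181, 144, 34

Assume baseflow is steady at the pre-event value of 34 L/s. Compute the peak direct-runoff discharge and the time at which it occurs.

Q_p = 195.0 L/s at t = 12 h

Subtracting baseflow gives direct-runoff ordinates: 0.0, 30.0, 48.0, 128.0, 195.0, 147.0, 110.0, 0.0 L/s.
The maximum is 195.0 L/s, occurring at the reading for t = 12 h.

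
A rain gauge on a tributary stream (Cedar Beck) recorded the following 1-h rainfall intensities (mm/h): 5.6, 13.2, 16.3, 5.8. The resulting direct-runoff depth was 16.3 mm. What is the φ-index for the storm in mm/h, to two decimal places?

φ ≈ 6.60 mm/h

Only the 2 blocks with intensity above φ contribute runoff: 13.2, 16.3 mm/h.
Σ(I−φ)·Δt = d  ⇒  (13.2+16.3 − 2φ)·1 = 16.3
φ = (29.50 − 16.3/1) / 2 = 6.60 mm/h.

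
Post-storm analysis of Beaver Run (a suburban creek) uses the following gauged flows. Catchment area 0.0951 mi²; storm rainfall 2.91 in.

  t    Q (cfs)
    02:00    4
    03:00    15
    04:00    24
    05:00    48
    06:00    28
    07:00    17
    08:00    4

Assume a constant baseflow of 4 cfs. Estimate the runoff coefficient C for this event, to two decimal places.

C ≈ 0.63

ΣQ_DR = 112.0 cfs; V = ΣQ_DR·Δt = 4.032 × 10^5 ft³.
Runoff depth d = V / A = 1.825 in.
C = d / P = 1.825 / 2.91 = 0.63.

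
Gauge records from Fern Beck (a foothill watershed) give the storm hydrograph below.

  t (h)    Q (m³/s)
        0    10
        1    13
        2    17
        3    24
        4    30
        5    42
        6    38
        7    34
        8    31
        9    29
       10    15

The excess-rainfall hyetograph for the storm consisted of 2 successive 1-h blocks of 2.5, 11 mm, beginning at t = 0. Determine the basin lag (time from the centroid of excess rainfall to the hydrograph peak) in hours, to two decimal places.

t_L ≈ 3.69 h

Centroid of excess rainfall: t_c = Σ P_i·t̄_i / ΣP_i = 1.3148 h (block centres at 0.5, 1.5 h).
Hydrograph peak occurs at t = 5 h, so basin lag t_L = 5 − 1.3148 = 3.69 h.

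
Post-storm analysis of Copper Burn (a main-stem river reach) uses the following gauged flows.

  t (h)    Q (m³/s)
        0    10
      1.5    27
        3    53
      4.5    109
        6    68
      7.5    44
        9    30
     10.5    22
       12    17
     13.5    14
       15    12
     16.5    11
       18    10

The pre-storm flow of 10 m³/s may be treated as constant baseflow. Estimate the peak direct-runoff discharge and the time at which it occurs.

Q_p = 99.0 m³/s at t = 4.5 h

Subtracting baseflow gives direct-runoff ordinates: 0.0, 17.0, 43.0, 99.0, 58.0, 34.0, 20.0, 12.0, 7.0, 4.0, 2.0, 1.0, 0.0 m³/s.
The maximum is 99.0 m³/s, occurring at the reading for t = 4.5 h.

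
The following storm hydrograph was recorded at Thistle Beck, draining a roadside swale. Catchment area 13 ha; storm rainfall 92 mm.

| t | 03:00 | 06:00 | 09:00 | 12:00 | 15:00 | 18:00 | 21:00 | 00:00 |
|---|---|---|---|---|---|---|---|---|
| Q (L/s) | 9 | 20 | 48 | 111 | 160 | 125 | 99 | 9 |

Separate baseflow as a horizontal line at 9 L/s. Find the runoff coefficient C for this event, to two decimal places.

ΣQ_DR = 509.0 L/s; V = ΣQ_DR·Δt = 5.497 × 10^6 L.
Runoff depth d = V / A = 42.29 mm.
C = d / P = 42.29 / 92 = 0.46.

C ≈ 0.46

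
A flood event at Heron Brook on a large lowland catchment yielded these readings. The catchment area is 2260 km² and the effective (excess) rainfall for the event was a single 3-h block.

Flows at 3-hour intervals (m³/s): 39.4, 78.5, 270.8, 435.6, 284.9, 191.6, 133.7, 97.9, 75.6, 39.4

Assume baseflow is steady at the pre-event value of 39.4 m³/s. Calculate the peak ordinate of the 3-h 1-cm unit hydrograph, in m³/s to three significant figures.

Direct runoff: 0.0, 39.1, 231.4, 396.2, 245.5, 152.2, 94.3, 58.5, 36.2, 0.0 m³/s; ΣQ_DR = 1253 m³/s, peak = 396.2 m³/s.
Runoff depth d = ΣQ_DR·Δt / A = 1253 × 10800 / (2260 km²) = 5.990 mm.
The 1-cm UH is the DRH scaled by (10 mm)/d, so U_p = 396.2 × 10/5.990 = 661 m³/s.

U_p ≈ 661 m³/s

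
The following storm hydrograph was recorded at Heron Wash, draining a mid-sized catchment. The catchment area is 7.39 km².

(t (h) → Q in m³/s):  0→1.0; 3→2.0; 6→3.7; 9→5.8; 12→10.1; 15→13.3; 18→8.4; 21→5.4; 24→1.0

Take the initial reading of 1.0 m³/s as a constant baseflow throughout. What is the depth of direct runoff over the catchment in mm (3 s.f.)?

Direct runoff: 0.0, 1.0, 2.7, 4.8, 9.1, 12.3, 7.4, 4.4, 0.0 m³/s; ΣQ_DR = 41.70 m³/s.
V = ΣQ_DR · Δt = 41.70 × 10800 s = 4.504 × 10^5 m³.
Over A = 7.39 km², depth = V / A = 60.9 mm.

d ≈ 60.9 mm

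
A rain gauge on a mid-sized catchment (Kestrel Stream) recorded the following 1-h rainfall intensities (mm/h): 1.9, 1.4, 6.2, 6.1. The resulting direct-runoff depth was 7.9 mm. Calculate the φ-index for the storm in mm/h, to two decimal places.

Only the 2 blocks with intensity above φ contribute runoff: 6.2, 6.1 mm/h.
Σ(I−φ)·Δt = d  ⇒  (6.2+6.1 − 2φ)·1 = 7.9
φ = (12.30 − 7.9/1) / 2 = 2.20 mm/h.

φ ≈ 2.20 mm/h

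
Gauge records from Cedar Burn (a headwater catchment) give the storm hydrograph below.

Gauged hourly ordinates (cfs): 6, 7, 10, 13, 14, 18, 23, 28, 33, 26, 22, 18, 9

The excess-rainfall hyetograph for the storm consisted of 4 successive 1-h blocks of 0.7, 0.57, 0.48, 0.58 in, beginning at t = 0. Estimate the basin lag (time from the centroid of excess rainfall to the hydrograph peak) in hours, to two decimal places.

Centroid of excess rainfall: t_c = Σ P_i·t̄_i / ΣP_i = 1.9034 h (block centres at 0.5, 1.5, 2.5, 3.5 h).
Hydrograph peak occurs at t = 8 h, so basin lag t_L = 8 − 1.9034 = 6.10 h.

t_L ≈ 6.10 h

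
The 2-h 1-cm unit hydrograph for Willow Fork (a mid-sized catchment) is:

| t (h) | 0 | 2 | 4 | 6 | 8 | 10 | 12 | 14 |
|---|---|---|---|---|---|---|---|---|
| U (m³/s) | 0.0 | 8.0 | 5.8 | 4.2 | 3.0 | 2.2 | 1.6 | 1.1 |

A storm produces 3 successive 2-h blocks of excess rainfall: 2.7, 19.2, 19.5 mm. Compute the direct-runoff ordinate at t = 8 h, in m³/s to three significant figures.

Q ≈ 20.2 m³/s

By discrete convolution, Q_j = Σ (P_i / 10 mm) · U_{j−i}.
At t = 8 h (j=4): Q = (2.7/10)·3.0 + (19.2/10)·4.2 + (19.5/10)·5.8 = 20.2 m³/s.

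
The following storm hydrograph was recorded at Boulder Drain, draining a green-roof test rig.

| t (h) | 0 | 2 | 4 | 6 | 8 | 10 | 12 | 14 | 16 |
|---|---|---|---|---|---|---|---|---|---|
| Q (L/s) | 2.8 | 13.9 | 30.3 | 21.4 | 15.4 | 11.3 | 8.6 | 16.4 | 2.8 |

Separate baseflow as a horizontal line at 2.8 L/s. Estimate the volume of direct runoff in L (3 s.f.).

Direct-runoff ordinates (Q − Q_b): 0.0, 11.1, 27.5, 18.6, 12.6, 8.5, 5.8, 13.6, 0.0 L/s.
ΣQ_DR = 97.70 L/s.
With Δt = 2 h = 7200 s, V = ΣQ_DR · Δt = 97.70 × 7200 = 7.03 × 10^5 L.

V ≈ 7.03 × 10^5 L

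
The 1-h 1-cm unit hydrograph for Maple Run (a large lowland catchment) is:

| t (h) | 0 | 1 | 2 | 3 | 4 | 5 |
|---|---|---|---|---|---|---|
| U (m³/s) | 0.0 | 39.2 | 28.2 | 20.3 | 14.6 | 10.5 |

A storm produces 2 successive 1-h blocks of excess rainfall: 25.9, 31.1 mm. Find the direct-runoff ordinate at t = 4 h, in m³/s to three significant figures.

Q ≈ 101 m³/s

By discrete convolution, Q_j = Σ (P_i / 10 mm) · U_{j−i}.
At t = 4 h (j=4): Q = (25.9/10)·14.6 + (31.1/10)·20.3 = 101 m³/s.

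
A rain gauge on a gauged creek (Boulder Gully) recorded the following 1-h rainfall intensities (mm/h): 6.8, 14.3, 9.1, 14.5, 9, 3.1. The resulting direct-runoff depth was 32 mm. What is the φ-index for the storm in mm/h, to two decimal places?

φ ≈ 4.34 mm/h

Only the 5 blocks with intensity above φ contribute runoff: 6.8, 14.3, 9.1, 14.5, 9 mm/h.
Σ(I−φ)·Δt = d  ⇒  (6.8+14.3+9.1+14.5+9 − 5φ)·1 = 32
φ = (53.70 − 32/1) / 5 = 4.34 mm/h.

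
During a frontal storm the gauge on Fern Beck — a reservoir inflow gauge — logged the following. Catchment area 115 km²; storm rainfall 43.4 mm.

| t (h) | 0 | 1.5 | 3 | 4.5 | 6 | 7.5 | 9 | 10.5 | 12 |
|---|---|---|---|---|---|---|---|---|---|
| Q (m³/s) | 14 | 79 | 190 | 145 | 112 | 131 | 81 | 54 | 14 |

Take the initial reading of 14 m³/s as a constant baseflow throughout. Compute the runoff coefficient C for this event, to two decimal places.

C ≈ 0.75

ΣQ_DR = 694.0 m³/s; V = ΣQ_DR·Δt = 3.748 × 10^6 m³.
Runoff depth d = V / A = 32.59 mm.
C = d / P = 32.59 / 43.4 = 0.75.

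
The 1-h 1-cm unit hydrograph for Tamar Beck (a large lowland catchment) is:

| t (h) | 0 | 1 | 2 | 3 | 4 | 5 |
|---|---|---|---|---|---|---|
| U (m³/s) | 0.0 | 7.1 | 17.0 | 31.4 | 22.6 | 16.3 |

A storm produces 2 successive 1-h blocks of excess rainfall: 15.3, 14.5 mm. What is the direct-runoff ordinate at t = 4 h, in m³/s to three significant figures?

By discrete convolution, Q_j = Σ (P_i / 10 mm) · U_{j−i}.
At t = 4 h (j=4): Q = (15.3/10)·22.6 + (14.5/10)·31.4 = 80.1 m³/s.

Q ≈ 80.1 m³/s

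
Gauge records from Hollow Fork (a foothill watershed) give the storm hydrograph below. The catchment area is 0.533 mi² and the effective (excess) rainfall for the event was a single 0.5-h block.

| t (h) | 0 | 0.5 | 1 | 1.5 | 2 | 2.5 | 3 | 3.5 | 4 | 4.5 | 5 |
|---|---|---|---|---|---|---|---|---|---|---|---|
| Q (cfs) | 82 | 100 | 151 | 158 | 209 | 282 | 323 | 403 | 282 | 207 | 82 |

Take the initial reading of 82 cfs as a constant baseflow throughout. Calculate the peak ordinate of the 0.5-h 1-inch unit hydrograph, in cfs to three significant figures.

U_p ≈ 160 cfs

Direct runoff: 0.0, 18.0, 69.0, 76.0, 127.0, 200.0, 241.0, 321.0, 200.0, 125.0, 0.0 cfs; ΣQ_DR = 1377 cfs, peak = 321.0 cfs.
Runoff depth d = ΣQ_DR·Δt / A = 1377 × 1800 / (0.533 mi²) = 2.002 in.
The 1-inch UH is the DRH scaled by (1 in)/d, so U_p = 321.0 × 1/2.002 = 160 cfs.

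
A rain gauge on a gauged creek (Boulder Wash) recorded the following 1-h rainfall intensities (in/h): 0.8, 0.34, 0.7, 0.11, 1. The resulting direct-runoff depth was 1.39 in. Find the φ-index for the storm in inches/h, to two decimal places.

φ ≈ 0.37 in/h

Only the 3 blocks with intensity above φ contribute runoff: 0.8, 0.7, 1 in/h.
Σ(I−φ)·Δt = d  ⇒  (0.8+0.7+1 − 3φ)·1 = 1.39
φ = (2.500 − 1.39/1) / 3 = 0.37 in/h.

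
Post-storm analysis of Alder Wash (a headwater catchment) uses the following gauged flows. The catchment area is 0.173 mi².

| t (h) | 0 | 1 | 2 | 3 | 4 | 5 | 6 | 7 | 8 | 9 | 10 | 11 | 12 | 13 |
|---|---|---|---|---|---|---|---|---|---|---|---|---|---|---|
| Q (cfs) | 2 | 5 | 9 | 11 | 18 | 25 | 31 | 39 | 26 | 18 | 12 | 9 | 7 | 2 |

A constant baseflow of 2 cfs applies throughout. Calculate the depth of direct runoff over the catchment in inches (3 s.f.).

d ≈ 1.67 in

Direct runoff: 0.0, 3.0, 7.0, 9.0, 16.0, 23.0, 29.0, 37.0, 24.0, 16.0, 10.0, 7.0, 5.0, 0.0 cfs; ΣQ_DR = 186.0 cfs.
V = ΣQ_DR · Δt = 186.0 × 3600 s = 6.696 × 10^5 ft³.
Over A = 0.173 mi², depth = V / A = 1.67 in.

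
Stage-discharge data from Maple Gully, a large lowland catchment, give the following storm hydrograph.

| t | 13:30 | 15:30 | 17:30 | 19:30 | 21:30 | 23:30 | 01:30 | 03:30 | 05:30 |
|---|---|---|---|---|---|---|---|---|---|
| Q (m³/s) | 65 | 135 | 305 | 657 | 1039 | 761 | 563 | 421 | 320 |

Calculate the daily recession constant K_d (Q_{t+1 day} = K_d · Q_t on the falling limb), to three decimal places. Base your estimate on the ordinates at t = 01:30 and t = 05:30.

K_d ≈ 0.034

Between t = 01:30 and t = 05:30 the flow falls from 563 to 320 m³/s over 2×2 h = 4 h.
Per-interval ratio K = (320/563)^(1/2) = 0.7539; K_d = K^(24/2) = 0.034.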